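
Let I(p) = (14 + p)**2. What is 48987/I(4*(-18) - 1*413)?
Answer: 5443/24649 ≈ 0.22082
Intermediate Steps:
48987/I(4*(-18) - 1*413) = 48987/((14 + (4*(-18) - 1*413))**2) = 48987/((14 + (-72 - 413))**2) = 48987/((14 - 485)**2) = 48987/((-471)**2) = 48987/221841 = 48987*(1/221841) = 5443/24649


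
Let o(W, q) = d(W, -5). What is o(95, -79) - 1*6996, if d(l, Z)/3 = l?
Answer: -6711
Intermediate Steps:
d(l, Z) = 3*l
o(W, q) = 3*W
o(95, -79) - 1*6996 = 3*95 - 1*6996 = 285 - 6996 = -6711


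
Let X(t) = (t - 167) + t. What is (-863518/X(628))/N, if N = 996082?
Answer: -431759/542366649 ≈ -0.00079606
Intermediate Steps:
X(t) = -167 + 2*t (X(t) = (-167 + t) + t = -167 + 2*t)
(-863518/X(628))/N = -863518/(-167 + 2*628)/996082 = -863518/(-167 + 1256)*(1/996082) = -863518/1089*(1/996082) = -863518*1/1089*(1/996082) = -863518/1089*1/996082 = -431759/542366649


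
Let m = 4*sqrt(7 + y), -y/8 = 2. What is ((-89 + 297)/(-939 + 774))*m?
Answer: -832*I/55 ≈ -15.127*I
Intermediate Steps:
y = -16 (y = -8*2 = -16)
m = 12*I (m = 4*sqrt(7 - 16) = 4*sqrt(-9) = 4*(3*I) = 12*I ≈ 12.0*I)
((-89 + 297)/(-939 + 774))*m = ((-89 + 297)/(-939 + 774))*(12*I) = (208/(-165))*(12*I) = (208*(-1/165))*(12*I) = -832*I/55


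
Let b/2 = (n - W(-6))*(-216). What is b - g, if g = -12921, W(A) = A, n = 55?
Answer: -13431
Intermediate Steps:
b = -26352 (b = 2*((55 - 1*(-6))*(-216)) = 2*((55 + 6)*(-216)) = 2*(61*(-216)) = 2*(-13176) = -26352)
b - g = -26352 - 1*(-12921) = -26352 + 12921 = -13431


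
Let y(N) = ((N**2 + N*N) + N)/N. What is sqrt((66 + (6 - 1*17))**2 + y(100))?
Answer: sqrt(3226) ≈ 56.798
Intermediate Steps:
y(N) = (N + 2*N**2)/N (y(N) = ((N**2 + N**2) + N)/N = (2*N**2 + N)/N = (N + 2*N**2)/N)
sqrt((66 + (6 - 1*17))**2 + y(100)) = sqrt((66 + (6 - 1*17))**2 + (1 + 2*100)) = sqrt((66 + (6 - 17))**2 + (1 + 200)) = sqrt((66 - 11)**2 + 201) = sqrt(55**2 + 201) = sqrt(3025 + 201) = sqrt(3226)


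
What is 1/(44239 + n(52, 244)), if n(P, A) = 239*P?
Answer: 1/56667 ≈ 1.7647e-5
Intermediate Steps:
1/(44239 + n(52, 244)) = 1/(44239 + 239*52) = 1/(44239 + 12428) = 1/56667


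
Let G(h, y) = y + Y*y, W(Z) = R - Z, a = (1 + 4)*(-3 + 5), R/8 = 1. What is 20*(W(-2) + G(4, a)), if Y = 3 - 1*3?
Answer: 400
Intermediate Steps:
R = 8 (R = 8*1 = 8)
a = 10 (a = 5*2 = 10)
Y = 0 (Y = 3 - 3 = 0)
W(Z) = 8 - Z
G(h, y) = y (G(h, y) = y + 0*y = y + 0 = y)
20*(W(-2) + G(4, a)) = 20*((8 - 1*(-2)) + 10) = 20*((8 + 2) + 10) = 20*(10 + 10) = 20*20 = 400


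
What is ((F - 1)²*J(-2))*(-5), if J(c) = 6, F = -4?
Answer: -750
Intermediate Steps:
((F - 1)²*J(-2))*(-5) = ((-4 - 1)²*6)*(-5) = ((-5)²*6)*(-5) = (25*6)*(-5) = 150*(-5) = -750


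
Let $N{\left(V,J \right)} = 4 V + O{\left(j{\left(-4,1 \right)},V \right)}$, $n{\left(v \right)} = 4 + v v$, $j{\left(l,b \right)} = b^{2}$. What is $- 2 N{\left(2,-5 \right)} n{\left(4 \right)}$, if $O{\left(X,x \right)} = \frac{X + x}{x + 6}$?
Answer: $-335$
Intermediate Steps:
$O{\left(X,x \right)} = \frac{X + x}{6 + x}$
$n{\left(v \right)} = 4 + v^{2}$
$N{\left(V,J \right)} = 4 V + \frac{1 + V}{6 + V}$ ($N{\left(V,J \right)} = 4 V + \frac{1^{2} + V}{6 + V} = 4 V + \frac{1 + V}{6 + V}$)
$- 2 N{\left(2,-5 \right)} n{\left(4 \right)} = - 2 \frac{1 + 2 + 4 \cdot 2 \left(6 + 2\right)}{6 + 2} \left(4 + 4^{2}\right) = - 2 \frac{1 + 2 + 4 \cdot 2 \cdot 8}{8} \left(4 + 16\right) = - 2 \frac{1 + 2 + 64}{8} \cdot 20 = - 2 \cdot \frac{1}{8} \cdot 67 \cdot 20 = \left(-2\right) \frac{67}{8} \cdot 20 = \left(- \frac{67}{4}\right) 20 = -335$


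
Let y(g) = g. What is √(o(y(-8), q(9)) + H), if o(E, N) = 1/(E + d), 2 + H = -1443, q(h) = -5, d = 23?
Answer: I*√325110/15 ≈ 38.012*I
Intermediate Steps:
H = -1445 (H = -2 - 1443 = -1445)
o(E, N) = 1/(23 + E) (o(E, N) = 1/(E + 23) = 1/(23 + E))
√(o(y(-8), q(9)) + H) = √(1/(23 - 8) - 1445) = √(1/15 - 1445) = √(-21674/15) = I*√325110/15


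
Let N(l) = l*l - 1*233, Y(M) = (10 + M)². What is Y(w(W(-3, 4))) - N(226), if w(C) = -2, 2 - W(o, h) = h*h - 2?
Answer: -50779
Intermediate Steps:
W(o, h) = 4 - h² (W(o, h) = 2 - (h*h - 2) = 2 - (h² - 2) = 2 - (-2 + h²) = 2 + (2 - h²) = 4 - h²)
N(l) = -233 + l² (N(l) = l² - 233 = -233 + l²)
Y(w(W(-3, 4))) - N(226) = (10 - 2)² - (-233 + 226²) = 8² - (-233 + 51076) = 64 - 1*50843 = 64 - 50843 = -50779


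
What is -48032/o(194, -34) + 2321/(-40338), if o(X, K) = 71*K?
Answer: 965955961/48687966 ≈ 19.840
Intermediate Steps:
-48032/o(194, -34) + 2321/(-40338) = -48032/(71*(-34)) + 2321/(-40338) = -48032/(-2414) + 2321*(-1/40338) = -48032*(-1/2414) - 2321/40338 = 24016/1207 - 2321/40338 = 965955961/48687966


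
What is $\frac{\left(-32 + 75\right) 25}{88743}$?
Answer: $\frac{1075}{88743} \approx 0.012114$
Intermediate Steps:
$\frac{\left(-32 + 75\right) 25}{88743} = 43 \cdot 25 \cdot \frac{1}{88743} = 1075 \cdot \frac{1}{88743} = \frac{1075}{88743}$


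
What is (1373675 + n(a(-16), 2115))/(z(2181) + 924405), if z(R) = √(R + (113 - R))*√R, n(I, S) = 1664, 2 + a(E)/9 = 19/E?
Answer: 423790082765/284841452524 - 1375339*√246453/854524357572 ≈ 1.4870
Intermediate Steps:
a(E) = -18 + 171/E (a(E) = -18 + 9*(19/E) = -18 + 171/E)
z(R) = √113*√R
(1373675 + n(a(-16), 2115))/(z(2181) + 924405) = (1373675 + 1664)/(√113*√2181 + 924405) = 1375339/(√246453 + 924405) = 1375339/(924405 + √246453)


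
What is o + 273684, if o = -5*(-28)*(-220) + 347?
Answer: 243231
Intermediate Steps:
o = -30453 (o = 140*(-220) + 347 = -30800 + 347 = -30453)
o + 273684 = -30453 + 273684 = 243231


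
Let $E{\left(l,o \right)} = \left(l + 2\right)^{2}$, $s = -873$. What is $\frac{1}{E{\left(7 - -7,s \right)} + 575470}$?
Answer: $\frac{1}{575726} \approx 1.7369 \cdot 10^{-6}$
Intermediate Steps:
$E{\left(l,o \right)} = \left(2 + l\right)^{2}$
$\frac{1}{E{\left(7 - -7,s \right)} + 575470} = \frac{1}{\left(2 + \left(7 - -7\right)\right)^{2} + 575470} = \frac{1}{\left(2 + \left(7 + 7\right)\right)^{2} + 575470} = \frac{1}{\left(2 + 14\right)^{2} + 575470} = \frac{1}{16^{2} + 575470} = \frac{1}{256 + 575470} = \frac{1}{575726}$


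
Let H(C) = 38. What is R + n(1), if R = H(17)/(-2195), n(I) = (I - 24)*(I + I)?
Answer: -101008/2195 ≈ -46.017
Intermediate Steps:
n(I) = 2*I*(-24 + I) (n(I) = (-24 + I)*(2*I) = 2*I*(-24 + I))
R = -38/2195 (R = 38/(-2195) = 38*(-1/2195) = -38/2195 ≈ -0.017312)
R + n(1) = -38/2195 + 2*1*(-24 + 1) = -38/2195 + 2*1*(-23) = -38/2195 - 46 = -101008/2195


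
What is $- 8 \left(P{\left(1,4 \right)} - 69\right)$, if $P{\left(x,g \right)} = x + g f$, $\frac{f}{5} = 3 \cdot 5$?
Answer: $-1856$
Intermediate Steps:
$f = 75$ ($f = 5 \cdot 3 \cdot 5 = 5 \cdot 15 = 75$)
$P{\left(x,g \right)} = x + 75 g$ ($P{\left(x,g \right)} = x + g 75 = x + 75 g$)
$- 8 \left(P{\left(1,4 \right)} - 69\right) = - 8 \left(\left(1 + 75 \cdot 4\right) - 69\right) = - 8 \left(\left(1 + 300\right) - 69\right) = - 8 \left(301 - 69\right) = \left(-8\right) 232 = -1856$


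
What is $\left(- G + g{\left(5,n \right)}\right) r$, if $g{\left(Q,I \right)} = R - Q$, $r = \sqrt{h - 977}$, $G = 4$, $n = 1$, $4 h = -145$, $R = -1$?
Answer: $- 5 i \sqrt{4053} \approx - 318.32 i$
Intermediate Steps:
$h = - \frac{145}{4}$ ($h = \frac{1}{4} \left(-145\right) = - \frac{145}{4} \approx -36.25$)
$r = \frac{i \sqrt{4053}}{2}$ ($r = \sqrt{- \frac{145}{4} - 977} = \sqrt{- \frac{4053}{4}} = \frac{i \sqrt{4053}}{2} \approx 31.832 i$)
$g{\left(Q,I \right)} = -1 - Q$
$\left(- G + g{\left(5,n \right)}\right) r = \left(\left(-1\right) 4 - 6\right) \frac{i \sqrt{4053}}{2} = \left(-4 - 6\right) \frac{i \sqrt{4053}}{2} = - 10 \frac{i \sqrt{4053}}{2} = - 5 i \sqrt{4053}$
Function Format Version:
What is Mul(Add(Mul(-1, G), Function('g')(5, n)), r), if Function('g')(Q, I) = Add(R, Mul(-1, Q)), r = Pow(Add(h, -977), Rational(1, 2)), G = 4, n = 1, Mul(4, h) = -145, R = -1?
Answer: Mul(-5, I, Pow(4053, Rational(1, 2))) ≈ Mul(-318.32, I)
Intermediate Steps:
h = Rational(-145, 4) (h = Mul(Rational(1, 4), -145) = Rational(-145, 4) ≈ -36.250)
r = Mul(Rational(1, 2), I, Pow(4053, Rational(1, 2))) (r = Pow(Add(Rational(-145, 4), -977), Rational(1, 2)) = Pow(Rational(-4053, 4), Rational(1, 2)) = Mul(Rational(1, 2), I, Pow(4053, Rational(1, 2))) ≈ Mul(31.832, I))
Function('g')(Q, I) = Add(-1, Mul(-1, Q))
Mul(Add(Mul(-1, G), Function('g')(5, n)), r) = Mul(Add(Mul(-1, 4), Add(-1, Mul(-1, 5))), Mul(Rational(1, 2), I, Pow(4053, Rational(1, 2)))) = Mul(Add(-4, Add(-1, -5)), Mul(Rational(1, 2), I, Pow(4053, Rational(1, 2)))) = Mul(Add(-4, -6), Mul(Rational(1, 2), I, Pow(4053, Rational(1, 2)))) = Mul(-10, Mul(Rational(1, 2), I, Pow(4053, Rational(1, 2)))) = Mul(-5, I, Pow(4053, Rational(1, 2)))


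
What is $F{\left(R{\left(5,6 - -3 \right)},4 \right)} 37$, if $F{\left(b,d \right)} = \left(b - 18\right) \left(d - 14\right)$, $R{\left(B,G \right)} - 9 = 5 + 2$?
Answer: $740$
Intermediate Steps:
$R{\left(B,G \right)} = 16$ ($R{\left(B,G \right)} = 9 + \left(5 + 2\right) = 9 + 7 = 16$)
$F{\left(b,d \right)} = \left(-18 + b\right) \left(-14 + d\right)$
$F{\left(R{\left(5,6 - -3 \right)},4 \right)} 37 = \left(252 - 72 - 224 + 16 \cdot 4\right) 37 = \left(252 - 72 - 224 + 64\right) 37 = 20 \cdot 37 = 740$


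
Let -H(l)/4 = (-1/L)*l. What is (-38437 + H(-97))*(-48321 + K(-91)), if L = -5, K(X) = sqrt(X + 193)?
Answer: 9267822837/5 - 191797*sqrt(102)/5 ≈ 1.8532e+9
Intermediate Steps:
K(X) = sqrt(193 + X)
H(l) = -4*l/5 (H(l) = -4*(-1/(-5))*l = -4*(-1*(-1/5))*l = -4*l/5)
(-38437 + H(-97))*(-48321 + K(-91)) = (-38437 - 4/5*(-97))*(-48321 + sqrt(193 - 91)) = (-38437 + 388/5)*(-48321 + sqrt(102)) = -191797*(-48321 + sqrt(102))/5 = 9267822837/5 - 191797*sqrt(102)/5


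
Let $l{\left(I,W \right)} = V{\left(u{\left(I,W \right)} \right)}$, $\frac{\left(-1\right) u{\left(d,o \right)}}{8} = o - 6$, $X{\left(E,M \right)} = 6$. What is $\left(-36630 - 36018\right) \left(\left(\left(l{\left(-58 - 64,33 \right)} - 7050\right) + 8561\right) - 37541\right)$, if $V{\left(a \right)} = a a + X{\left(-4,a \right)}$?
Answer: $-772393536$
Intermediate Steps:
$u{\left(d,o \right)} = 48 - 8 o$ ($u{\left(d,o \right)} = - 8 \left(o - 6\right) = - 8 \left(-6 + o\right) = 48 - 8 o$)
$V{\left(a \right)} = 6 + a^{2}$ ($V{\left(a \right)} = a a + 6 = a^{2} + 6 = 6 + a^{2}$)
$l{\left(I,W \right)} = 6 + \left(48 - 8 W\right)^{2}$
$\left(-36630 - 36018\right) \left(\left(\left(l{\left(-58 - 64,33 \right)} - 7050\right) + 8561\right) - 37541\right) = \left(-36630 - 36018\right) \left(\left(\left(\left(6 + 64 \left(-6 + 33\right)^{2}\right) - 7050\right) + 8561\right) - 37541\right) = - 72648 \left(\left(\left(\left(6 + 64 \cdot 27^{2}\right) - 7050\right) + 8561\right) - 37541\right) = - 72648 \left(\left(\left(\left(6 + 64 \cdot 729\right) - 7050\right) + 8561\right) - 37541\right) = - 72648 \left(\left(\left(\left(6 + 46656\right) - 7050\right) + 8561\right) - 37541\right) = - 72648 \left(\left(\left(46662 - 7050\right) + 8561\right) - 37541\right) = - 72648 \left(\left(39612 + 8561\right) - 37541\right) = - 72648 \left(48173 - 37541\right) = \left(-72648\right) 10632 = -772393536$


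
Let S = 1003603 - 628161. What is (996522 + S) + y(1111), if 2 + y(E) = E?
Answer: 1373073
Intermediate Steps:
y(E) = -2 + E
S = 375442
(996522 + S) + y(1111) = (996522 + 375442) + (-2 + 1111) = 1371964 + 1109 = 1373073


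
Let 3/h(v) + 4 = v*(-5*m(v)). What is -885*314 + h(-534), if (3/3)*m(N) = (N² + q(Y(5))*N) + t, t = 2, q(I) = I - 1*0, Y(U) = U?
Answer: -209596575042837/754242956 ≈ -2.7789e+5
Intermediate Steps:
q(I) = I (q(I) = I + 0 = I)
m(N) = 2 + N² + 5*N (m(N) = (N² + 5*N) + 2 = 2 + N² + 5*N)
h(v) = 3/(-4 + v*(-10 - 25*v - 5*v²)) (h(v) = 3/(-4 + v*(-5*(2 + v² + 5*v))) = 3/(-4 + v*(-10 - 25*v - 5*v²)))
-885*314 + h(-534) = -885*314 - 3/(4 + 5*(-534)*(2 + (-534)² + 5*(-534))) = -277890 - 3/(4 + 5*(-534)*(2 + 285156 - 2670)) = -277890 - 3/(4 + 5*(-534)*282488) = -277890 - 3/(4 - 754242960) = -277890 - 3/(-754242956) = -277890 - 3*(-1/754242956) = -277890 + 3/754242956 = -209596575042837/754242956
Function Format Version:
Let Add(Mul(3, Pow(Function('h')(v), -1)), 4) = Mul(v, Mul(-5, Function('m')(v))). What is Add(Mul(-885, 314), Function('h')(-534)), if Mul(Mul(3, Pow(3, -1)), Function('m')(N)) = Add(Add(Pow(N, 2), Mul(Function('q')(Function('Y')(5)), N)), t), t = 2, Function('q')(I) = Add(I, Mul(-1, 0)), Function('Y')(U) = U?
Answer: Rational(-209596575042837, 754242956) ≈ -2.7789e+5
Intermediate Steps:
Function('q')(I) = I (Function('q')(I) = Add(I, 0) = I)
Function('m')(N) = Add(2, Pow(N, 2), Mul(5, N)) (Function('m')(N) = Add(Add(Pow(N, 2), Mul(5, N)), 2) = Add(2, Pow(N, 2), Mul(5, N)))
Function('h')(v) = Mul(3, Pow(Add(-4, Mul(v, Add(-10, Mul(-25, v), Mul(-5, Pow(v, 2))))), -1)) (Function('h')(v) = Mul(3, Pow(Add(-4, Mul(v, Mul(-5, Add(2, Pow(v, 2), Mul(5, v))))), -1)) = Mul(3, Pow(Add(-4, Mul(v, Add(-10, Mul(-25, v), Mul(-5, Pow(v, 2))))), -1)))
Add(Mul(-885, 314), Function('h')(-534)) = Add(Mul(-885, 314), Mul(-3, Pow(Add(4, Mul(5, -534, Add(2, Pow(-534, 2), Mul(5, -534)))), -1))) = Add(-277890, Mul(-3, Pow(Add(4, Mul(5, -534, Add(2, 285156, -2670))), -1))) = Add(-277890, Mul(-3, Pow(Add(4, Mul(5, -534, 282488)), -1))) = Add(-277890, Mul(-3, Pow(Add(4, -754242960), -1))) = Add(-277890, Mul(-3, Pow(-754242956, -1))) = Add(-277890, Mul(-3, Rational(-1, 754242956))) = Add(-277890, Rational(3, 754242956)) = Rational(-209596575042837, 754242956)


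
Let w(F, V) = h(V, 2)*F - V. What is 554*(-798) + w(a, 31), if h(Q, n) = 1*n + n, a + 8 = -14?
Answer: -442211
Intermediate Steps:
a = -22 (a = -8 - 14 = -22)
h(Q, n) = 2*n (h(Q, n) = n + n = 2*n)
w(F, V) = -V + 4*F (w(F, V) = (2*2)*F - V = 4*F - V = -V + 4*F)
554*(-798) + w(a, 31) = 554*(-798) + (-1*31 + 4*(-22)) = -442092 + (-31 - 88) = -442092 - 119 = -442211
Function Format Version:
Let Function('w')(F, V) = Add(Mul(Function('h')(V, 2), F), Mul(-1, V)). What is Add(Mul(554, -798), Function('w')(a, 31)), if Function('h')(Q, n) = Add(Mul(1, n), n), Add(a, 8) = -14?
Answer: -442211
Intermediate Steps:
a = -22 (a = Add(-8, -14) = -22)
Function('h')(Q, n) = Mul(2, n) (Function('h')(Q, n) = Add(n, n) = Mul(2, n))
Function('w')(F, V) = Add(Mul(-1, V), Mul(4, F)) (Function('w')(F, V) = Add(Mul(Mul(2, 2), F), Mul(-1, V)) = Add(Mul(4, F), Mul(-1, V)) = Add(Mul(-1, V), Mul(4, F)))
Add(Mul(554, -798), Function('w')(a, 31)) = Add(Mul(554, -798), Add(Mul(-1, 31), Mul(4, -22))) = Add(-442092, Add(-31, -88)) = Add(-442092, -119) = -442211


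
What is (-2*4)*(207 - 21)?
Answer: -1488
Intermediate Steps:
(-2*4)*(207 - 21) = -8*186 = -1488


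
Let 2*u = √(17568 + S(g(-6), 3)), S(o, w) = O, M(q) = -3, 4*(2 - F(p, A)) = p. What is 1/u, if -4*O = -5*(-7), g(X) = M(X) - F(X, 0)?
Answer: 4*√70237/70237 ≈ 0.015093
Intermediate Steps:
F(p, A) = 2 - p/4
g(X) = -5 + X/4 (g(X) = -3 - (2 - X/4) = -3 + (-2 + X/4) = -5 + X/4)
O = -35/4 (O = -(-5)*(-7)/4 = -¼*35 = -35/4 ≈ -8.7500)
S(o, w) = -35/4
u = √70237/4 (u = √(17568 - 35/4)/2 = √(70237/4)/2 = (√70237/2)/2 = √70237/4 ≈ 66.256)
1/u = 1/(√70237/4) = 4*√70237/70237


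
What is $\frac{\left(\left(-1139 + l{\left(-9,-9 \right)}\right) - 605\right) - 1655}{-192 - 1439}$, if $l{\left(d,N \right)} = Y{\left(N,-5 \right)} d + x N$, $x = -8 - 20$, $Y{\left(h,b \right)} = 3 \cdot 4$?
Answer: $\frac{465}{233} \approx 1.9957$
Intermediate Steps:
$Y{\left(h,b \right)} = 12$
$x = -28$ ($x = -8 - 20 = -28$)
$l{\left(d,N \right)} = - 28 N + 12 d$ ($l{\left(d,N \right)} = 12 d - 28 N = - 28 N + 12 d$)
$\frac{\left(\left(-1139 + l{\left(-9,-9 \right)}\right) - 605\right) - 1655}{-192 - 1439} = \frac{\left(\left(-1139 + \left(\left(-28\right) \left(-9\right) + 12 \left(-9\right)\right)\right) - 605\right) - 1655}{-192 - 1439} = \frac{\left(\left(-1139 + \left(252 - 108\right)\right) - 605\right) - 1655}{-1631} = \left(\left(\left(-1139 + 144\right) - 605\right) - 1655\right) \left(- \frac{1}{1631}\right) = \left(\left(-995 - 605\right) - 1655\right) \left(- \frac{1}{1631}\right) = \left(-1600 - 1655\right) \left(- \frac{1}{1631}\right) = \left(-3255\right) \left(- \frac{1}{1631}\right) = \frac{465}{233}$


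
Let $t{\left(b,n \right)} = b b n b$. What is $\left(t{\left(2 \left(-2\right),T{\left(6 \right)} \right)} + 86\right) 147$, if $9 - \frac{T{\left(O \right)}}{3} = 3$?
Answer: $-156702$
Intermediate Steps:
$T{\left(O \right)} = 18$ ($T{\left(O \right)} = 27 - 9 = 18$)
$t{\left(b,n \right)} = n b^{3}$ ($t{\left(b,n \right)} = b^{2} n b = n b^{2} b = n b^{3}$)
$\left(t{\left(2 \left(-2\right),T{\left(6 \right)} \right)} + 86\right) 147 = \left(18 \left(2 \left(-2\right)\right)^{3} + 86\right) 147 = \left(18 \left(-4\right)^{3} + 86\right) 147 = \left(18 \left(-64\right) + 86\right) 147 = \left(-1152 + 86\right) 147 = \left(-1066\right) 147 = -156702$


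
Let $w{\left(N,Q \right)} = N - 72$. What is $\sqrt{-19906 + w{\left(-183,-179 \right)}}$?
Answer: $i \sqrt{20161} \approx 141.99 i$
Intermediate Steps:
$w{\left(N,Q \right)} = -72 + N$
$\sqrt{-19906 + w{\left(-183,-179 \right)}} = \sqrt{-19906 - 255} = \sqrt{-20161} = i \sqrt{20161}$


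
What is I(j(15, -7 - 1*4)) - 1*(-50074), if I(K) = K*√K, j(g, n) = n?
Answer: 50074 - 11*I*√11 ≈ 50074.0 - 36.483*I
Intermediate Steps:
I(K) = K^(3/2)
I(j(15, -7 - 1*4)) - 1*(-50074) = (-7 - 1*4)^(3/2) - 1*(-50074) = (-7 - 4)^(3/2) + 50074 = (-11)^(3/2) + 50074 = -11*I*√11 + 50074 = 50074 - 11*I*√11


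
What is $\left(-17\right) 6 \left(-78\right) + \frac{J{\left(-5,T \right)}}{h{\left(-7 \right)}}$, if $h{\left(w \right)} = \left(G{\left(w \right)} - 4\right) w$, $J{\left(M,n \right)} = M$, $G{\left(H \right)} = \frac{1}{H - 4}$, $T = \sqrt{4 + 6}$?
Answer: $\frac{501217}{63} \approx 7955.8$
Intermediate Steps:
$T = \sqrt{10} \approx 3.1623$
$G{\left(H \right)} = \frac{1}{-4 + H}$
$h{\left(w \right)} = w \left(-4 + \frac{1}{-4 + w}\right)$ ($h{\left(w \right)} = \left(\frac{1}{-4 + w} - 4\right) w = \left(-4 + \frac{1}{-4 + w}\right) w = w \left(-4 + \frac{1}{-4 + w}\right)$)
$\left(-17\right) 6 \left(-78\right) + \frac{J{\left(-5,T \right)}}{h{\left(-7 \right)}} = \left(-17\right) 6 \left(-78\right) - \frac{5}{\left(-7\right) \frac{1}{-4 - 7} \left(17 - -28\right)} = \left(-102\right) \left(-78\right) - \frac{5}{\left(-7\right) \frac{1}{-11} \left(17 + 28\right)} = 7956 - \frac{5}{\left(-7\right) \left(- \frac{1}{11}\right) 45} = 7956 - \frac{5}{\frac{315}{11}} = 7956 - \frac{11}{63} = \frac{501217}{63}$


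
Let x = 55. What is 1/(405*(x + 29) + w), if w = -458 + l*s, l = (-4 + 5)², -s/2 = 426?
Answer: 1/32710 ≈ 3.0572e-5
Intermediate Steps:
s = -852 (s = -2*426 = -852)
l = 1 (l = 1² = 1)
w = -1310 (w = -458 + 1*(-852) = -458 - 852 = -1310)
1/(405*(x + 29) + w) = 1/(405*(55 + 29) - 1310) = 1/(405*84 - 1310) = 1/(34020 - 1310) = 1/32710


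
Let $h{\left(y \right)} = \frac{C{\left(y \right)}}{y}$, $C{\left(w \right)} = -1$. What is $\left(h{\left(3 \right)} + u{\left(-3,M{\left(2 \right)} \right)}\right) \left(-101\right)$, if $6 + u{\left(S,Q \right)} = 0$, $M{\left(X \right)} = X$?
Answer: $\frac{1919}{3} \approx 639.67$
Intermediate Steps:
$h{\left(y \right)} = - \frac{1}{y}$
$u{\left(S,Q \right)} = -6$ ($u{\left(S,Q \right)} = -6 + 0 = -6$)
$\left(h{\left(3 \right)} + u{\left(-3,M{\left(2 \right)} \right)}\right) \left(-101\right) = \left(- \frac{1}{3} - 6\right) \left(-101\right) = \left(- \frac{19}{3}\right) \left(-101\right) = \frac{1919}{3}$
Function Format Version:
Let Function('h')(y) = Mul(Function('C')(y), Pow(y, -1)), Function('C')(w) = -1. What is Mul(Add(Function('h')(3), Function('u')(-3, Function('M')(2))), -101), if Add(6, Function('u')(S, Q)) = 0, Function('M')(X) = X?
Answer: Rational(1919, 3) ≈ 639.67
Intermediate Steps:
Function('h')(y) = Mul(-1, Pow(y, -1))
Function('u')(S, Q) = -6 (Function('u')(S, Q) = Add(-6, 0) = -6)
Mul(Add(Function('h')(3), Function('u')(-3, Function('M')(2))), -101) = Mul(Add(Mul(-1, Pow(3, -1)), -6), -101) = Mul(Add(Mul(-1, Rational(1, 3)), -6), -101) = Mul(Add(Rational(-1, 3), -6), -101) = Mul(Rational(-19, 3), -101) = Rational(1919, 3)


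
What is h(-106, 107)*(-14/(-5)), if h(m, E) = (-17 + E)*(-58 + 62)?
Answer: 1008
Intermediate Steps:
h(m, E) = -68 + 4*E (h(m, E) = (-17 + E)*4 = -68 + 4*E)
h(-106, 107)*(-14/(-5)) = (-68 + 4*107)*(-14/(-5)) = (-68 + 428)*(-14*(-⅕)) = 360*(14/5) = 1008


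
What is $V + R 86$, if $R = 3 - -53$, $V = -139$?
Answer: $4677$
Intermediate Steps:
$R = 56$ ($R = 3 + 53 = 56$)
$V + R 86 = -139 + 56 \cdot 86 = -139 + 4816 = 4677$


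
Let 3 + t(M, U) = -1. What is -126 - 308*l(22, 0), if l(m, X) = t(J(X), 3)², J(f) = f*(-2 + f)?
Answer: -5054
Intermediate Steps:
t(M, U) = -4 (t(M, U) = -3 - 1 = -4)
l(m, X) = 16 (l(m, X) = (-4)² = 16)
-126 - 308*l(22, 0) = -126 - 308*16 = -126 - 4928 = -5054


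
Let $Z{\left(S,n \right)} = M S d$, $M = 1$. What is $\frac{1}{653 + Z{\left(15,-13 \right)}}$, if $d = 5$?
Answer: $\frac{1}{728} \approx 0.0013736$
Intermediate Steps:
$Z{\left(S,n \right)} = 5 S$ ($Z{\left(S,n \right)} = 1 S 5 = S 5 = 5 S$)
$\frac{1}{653 + Z{\left(15,-13 \right)}} = \frac{1}{653 + 5 \cdot 15} = \frac{1}{653 + 75} = \frac{1}{728}$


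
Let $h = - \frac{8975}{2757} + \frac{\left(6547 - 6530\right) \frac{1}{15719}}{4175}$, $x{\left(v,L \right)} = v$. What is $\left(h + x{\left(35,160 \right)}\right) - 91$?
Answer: $- \frac{10721257472906}{180933156525} \approx -59.255$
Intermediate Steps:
$h = - \frac{589000707506}{180933156525}$ ($h = \left(-8975\right) \frac{1}{2757} + 17 \cdot \frac{1}{15719} \cdot \frac{1}{4175} = - \frac{8975}{2757} + \frac{17}{15719} \cdot \frac{1}{4175} = - \frac{8975}{2757} + \frac{17}{65626825} = - \frac{589000707506}{180933156525} \approx -3.2553$)
$\left(h + x{\left(35,160 \right)}\right) - 91 = \left(- \frac{589000707506}{180933156525} + 35\right) - 91 = \frac{5743659770869}{180933156525} - 91 = - \frac{10721257472906}{180933156525}$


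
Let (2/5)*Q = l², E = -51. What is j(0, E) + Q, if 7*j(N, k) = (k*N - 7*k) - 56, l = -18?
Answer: 853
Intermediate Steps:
Q = 810 (Q = (5/2)*(-18)² = (5/2)*324 = 810)
j(N, k) = -8 - k + N*k/7 (j(N, k) = ((k*N - 7*k) - 56)/7 = ((N*k - 7*k) - 56)/7 = ((-7*k + N*k) - 56)/7 = (-56 - 7*k + N*k)/7 = -8 - k + N*k/7)
j(0, E) + Q = (-8 - 1*(-51) + (⅐)*0*(-51)) + 810 = (-8 + 51 + 0) + 810 = 43 + 810 = 853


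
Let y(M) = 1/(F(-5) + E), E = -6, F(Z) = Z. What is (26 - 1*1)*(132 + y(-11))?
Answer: 36275/11 ≈ 3297.7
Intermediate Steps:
y(M) = -1/11 (y(M) = 1/(-5 - 6) = 1/(-11) = -1/11)
(26 - 1*1)*(132 + y(-11)) = (26 - 1*1)*(132 - 1/11) = (26 - 1)*(1451/11) = 25*(1451/11) = 36275/11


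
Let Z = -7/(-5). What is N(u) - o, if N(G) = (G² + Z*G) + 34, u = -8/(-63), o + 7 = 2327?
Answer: -45361822/19845 ≈ -2285.8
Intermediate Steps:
o = 2320 (o = -7 + 2327 = 2320)
Z = 7/5 (Z = -7*(-⅕) = 7/5 ≈ 1.4000)
u = 8/63 (u = -8*(-1/63) = 8/63 ≈ 0.12698)
N(G) = 34 + G² + 7*G/5 (N(G) = (G² + 7*G/5) + 34 = 34 + G² + 7*G/5)
N(u) - o = (34 + (8/63)² + (7/5)*(8/63)) - 1*2320 = (34 + 64/3969 + 8/45) - 2320 = 678578/19845 - 2320 = -45361822/19845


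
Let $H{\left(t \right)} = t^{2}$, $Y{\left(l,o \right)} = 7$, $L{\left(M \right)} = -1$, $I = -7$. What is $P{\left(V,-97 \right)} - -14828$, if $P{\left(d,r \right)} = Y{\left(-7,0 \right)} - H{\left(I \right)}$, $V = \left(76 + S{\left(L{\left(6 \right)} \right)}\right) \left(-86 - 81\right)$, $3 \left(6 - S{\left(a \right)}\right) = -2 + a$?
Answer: $14786$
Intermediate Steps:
$S{\left(a \right)} = \frac{20}{3} - \frac{a}{3}$ ($S{\left(a \right)} = 6 - \frac{-2 + a}{3} = 6 - \left(- \frac{2}{3} + \frac{a}{3}\right) = \frac{20}{3} - \frac{a}{3}$)
$V = -13861$ ($V = \left(76 + \left(\frac{20}{3} - - \frac{1}{3}\right)\right) \left(-86 - 81\right) = \left(76 + \left(\frac{20}{3} + \frac{1}{3}\right)\right) \left(-167\right) = \left(76 + 7\right) \left(-167\right) = 83 \left(-167\right) = -13861$)
$P{\left(d,r \right)} = -42$ ($P{\left(d,r \right)} = 7 - \left(-7\right)^{2} = 7 - 49 = -42$)
$P{\left(V,-97 \right)} - -14828 = -42 - -14828 = -42 + 14828 = 14786$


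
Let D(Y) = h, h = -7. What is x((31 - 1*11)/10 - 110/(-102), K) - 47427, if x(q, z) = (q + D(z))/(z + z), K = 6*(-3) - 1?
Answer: -45956663/969 ≈ -47427.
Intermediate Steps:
K = -19 (K = -18 - 1 = -19)
D(Y) = -7
x(q, z) = (-7 + q)/(2*z) (x(q, z) = (q - 7)/(z + z) = (-7 + q)/((2*z)) = (-7 + q)*(1/(2*z)) = (-7 + q)/(2*z))
x((31 - 1*11)/10 - 110/(-102), K) - 47427 = (½)*(-7 + ((31 - 1*11)/10 - 110/(-102)))/(-19) - 47427 = (½)*(-1/19)*(-7 + ((31 - 11)*(⅒) - 110*(-1/102))) - 47427 = (½)*(-1/19)*(-7 + (20*(⅒) + 55/51)) - 47427 = (½)*(-1/19)*(-7 + (2 + 55/51)) - 47427 = (½)*(-1/19)*(-7 + 157/51) - 47427 = (½)*(-1/19)*(-200/51) - 47427 = 100/969 - 47427 = -45956663/969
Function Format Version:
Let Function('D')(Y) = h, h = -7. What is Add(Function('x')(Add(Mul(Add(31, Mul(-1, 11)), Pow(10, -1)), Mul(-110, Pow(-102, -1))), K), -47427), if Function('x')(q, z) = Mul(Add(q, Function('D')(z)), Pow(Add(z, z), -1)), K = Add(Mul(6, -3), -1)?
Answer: Rational(-45956663, 969) ≈ -47427.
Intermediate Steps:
K = -19 (K = Add(-18, -1) = -19)
Function('D')(Y) = -7
Function('x')(q, z) = Mul(Rational(1, 2), Pow(z, -1), Add(-7, q)) (Function('x')(q, z) = Mul(Add(q, -7), Pow(Add(z, z), -1)) = Mul(Add(-7, q), Pow(Mul(2, z), -1)) = Mul(Add(-7, q), Mul(Rational(1, 2), Pow(z, -1))) = Mul(Rational(1, 2), Pow(z, -1), Add(-7, q)))
Add(Function('x')(Add(Mul(Add(31, Mul(-1, 11)), Pow(10, -1)), Mul(-110, Pow(-102, -1))), K), -47427) = Add(Mul(Rational(1, 2), Pow(-19, -1), Add(-7, Add(Mul(Add(31, Mul(-1, 11)), Pow(10, -1)), Mul(-110, Pow(-102, -1))))), -47427) = Add(Mul(Rational(1, 2), Rational(-1, 19), Add(-7, Add(Mul(Add(31, -11), Rational(1, 10)), Mul(-110, Rational(-1, 102))))), -47427) = Add(Mul(Rational(1, 2), Rational(-1, 19), Add(-7, Add(Mul(20, Rational(1, 10)), Rational(55, 51)))), -47427) = Add(Mul(Rational(1, 2), Rational(-1, 19), Add(-7, Add(2, Rational(55, 51)))), -47427) = Add(Mul(Rational(1, 2), Rational(-1, 19), Add(-7, Rational(157, 51))), -47427) = Add(Mul(Rational(1, 2), Rational(-1, 19), Rational(-200, 51)), -47427) = Add(Rational(100, 969), -47427) = Rational(-45956663, 969)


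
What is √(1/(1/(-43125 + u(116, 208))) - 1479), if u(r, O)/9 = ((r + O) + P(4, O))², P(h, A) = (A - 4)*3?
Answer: 6*√217785 ≈ 2800.0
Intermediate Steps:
P(h, A) = -12 + 3*A (P(h, A) = (-4 + A)*3 = -12 + 3*A)
u(r, O) = 9*(-12 + r + 4*O)² (u(r, O) = 9*((r + O) + (-12 + 3*O))² = 9*((O + r) + (-12 + 3*O))² = 9*(-12 + r + 4*O)²)
√(1/(1/(-43125 + u(116, 208))) - 1479) = √(1/(1/(-43125 + 9*(-12 + 116 + 4*208)²)) - 1479) = √(1/(1/(-43125 + 9*(-12 + 116 + 832)²)) - 1479) = √(1/(1/(-43125 + 9*936²)) - 1479) = √(1/(1/(-43125 + 9*876096)) - 1479) = √(1/(1/(-43125 + 7884864)) - 1479) = √(1/(1/7841739) - 1479) = √(7841739 - 1479) = √7840260 = 6*√217785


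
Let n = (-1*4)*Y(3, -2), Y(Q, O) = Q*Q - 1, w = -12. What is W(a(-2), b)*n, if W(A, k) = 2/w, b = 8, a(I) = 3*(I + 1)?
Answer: 16/3 ≈ 5.3333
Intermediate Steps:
a(I) = 3 + 3*I (a(I) = 3*(1 + I) = 3 + 3*I)
Y(Q, O) = -1 + Q² (Y(Q, O) = Q² - 1 = -1 + Q²)
n = -32 (n = (-1*4)*(-1 + 3²) = -4*(-1 + 9) = -4*8 = -32)
W(A, k) = -⅙ (W(A, k) = 2/(-12) = 2*(-1/12) = -⅙)
W(a(-2), b)*n = -⅙*(-32) = 16/3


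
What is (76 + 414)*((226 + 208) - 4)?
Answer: 210700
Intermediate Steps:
(76 + 414)*((226 + 208) - 4) = 490*(434 - 4) = 490*430 = 210700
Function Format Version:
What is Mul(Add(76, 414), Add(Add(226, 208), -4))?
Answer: 210700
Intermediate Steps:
Mul(Add(76, 414), Add(Add(226, 208), -4)) = Mul(490, Add(434, -4)) = Mul(490, 430) = 210700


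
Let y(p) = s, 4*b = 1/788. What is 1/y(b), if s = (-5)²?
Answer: 1/25 ≈ 0.040000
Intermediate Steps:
b = 1/3152 (b = (¼)/788 = (¼)*(1/788) = 1/3152 ≈ 0.00031726)
s = 25
y(p) = 25
1/y(b) = 1/25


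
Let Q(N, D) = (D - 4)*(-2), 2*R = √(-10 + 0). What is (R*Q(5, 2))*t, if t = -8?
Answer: -16*I*√10 ≈ -50.596*I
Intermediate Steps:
R = I*√10/2 (R = √(-10 + 0)/2 = √(-10)/2 = (I*√10)/2 = I*√10/2 ≈ 1.5811*I)
Q(N, D) = 8 - 2*D (Q(N, D) = (-4 + D)*(-2) = 8 - 2*D)
(R*Q(5, 2))*t = ((I*√10/2)*(8 - 2*2))*(-8) = ((I*√10/2)*(8 - 4))*(-8) = ((I*√10/2)*4)*(-8) = (2*I*√10)*(-8) = -16*I*√10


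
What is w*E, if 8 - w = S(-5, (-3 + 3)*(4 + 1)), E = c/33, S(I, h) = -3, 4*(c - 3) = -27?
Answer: -5/4 ≈ -1.2500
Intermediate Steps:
c = -15/4 (c = 3 + (¼)*(-27) = 3 - 27/4 = -15/4 ≈ -3.7500)
E = -5/44 (E = -15/4/33 = -15/4*1/33 = -5/44 ≈ -0.11364)
w = 11 (w = 8 - 1*(-3) = 8 + 3 = 11)
w*E = 11*(-5/44) = -5/4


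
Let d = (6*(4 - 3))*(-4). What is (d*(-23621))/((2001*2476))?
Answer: 2054/17951 ≈ 0.11442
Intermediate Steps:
d = -24 (d = (6*1)*(-4) = 6*(-4) = -24)
(d*(-23621))/((2001*2476)) = (-24*(-23621))/((2001*2476)) = 566904/4954476 = 566904*(1/4954476) = 2054/17951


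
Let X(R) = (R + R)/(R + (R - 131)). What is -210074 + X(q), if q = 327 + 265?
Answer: -221206738/1053 ≈ -2.1007e+5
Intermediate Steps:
q = 592
X(R) = 2*R/(-131 + 2*R) (X(R) = (2*R)/(R + (-131 + R)) = (2*R)/(-131 + 2*R) = 2*R/(-131 + 2*R))
-210074 + X(q) = -210074 + 2*592/(-131 + 2*592) = -210074 + 2*592/(-131 + 1184) = -210074 + 2*592/1053 = -210074 + 2*592*(1/1053) = -210074 + 1184/1053 = -221206738/1053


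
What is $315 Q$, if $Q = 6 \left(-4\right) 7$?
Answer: $-52920$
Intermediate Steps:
$Q = -168$ ($Q = \left(-24\right) 7 = -168$)
$315 Q = 315 \left(-168\right) = -52920$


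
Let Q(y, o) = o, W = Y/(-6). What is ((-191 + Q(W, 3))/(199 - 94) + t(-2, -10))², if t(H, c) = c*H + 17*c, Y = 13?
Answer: 254019844/11025 ≈ 23040.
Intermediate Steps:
W = -13/6 (W = 13/(-6) = 13*(-⅙) = -13/6 ≈ -2.1667)
t(H, c) = 17*c + H*c (t(H, c) = H*c + 17*c = 17*c + H*c)
((-191 + Q(W, 3))/(199 - 94) + t(-2, -10))² = ((-191 + 3)/(199 - 94) - 10*(17 - 2))² = (-188/105 - 10*15)² = (-188*1/105 - 150)² = (-188/105 - 150)² = (-15938/105)² = 254019844/11025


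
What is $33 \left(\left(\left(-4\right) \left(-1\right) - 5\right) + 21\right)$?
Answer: $660$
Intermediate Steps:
$33 \left(\left(\left(-4\right) \left(-1\right) - 5\right) + 21\right) = 33 \left(\left(4 - 5\right) + 21\right) = 33 \left(-1 + 21\right) = 33 \cdot 20 = 660$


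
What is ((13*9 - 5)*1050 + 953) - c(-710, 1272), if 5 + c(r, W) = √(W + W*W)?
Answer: 118558 - 2*√404814 ≈ 1.1729e+5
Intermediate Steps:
c(r, W) = -5 + √(W + W²) (c(r, W) = -5 + √(W + W*W) = -5 + √(W + W²))
((13*9 - 5)*1050 + 953) - c(-710, 1272) = ((13*9 - 5)*1050 + 953) - (-5 + √(1272*(1 + 1272))) = ((117 - 5)*1050 + 953) - (-5 + √(1272*1273)) = (112*1050 + 953) - (-5 + √1619256) = (117600 + 953) - (-5 + 2*√404814) = 118553 + (5 - 2*√404814) = 118558 - 2*√404814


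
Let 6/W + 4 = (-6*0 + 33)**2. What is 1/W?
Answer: 1085/6 ≈ 180.83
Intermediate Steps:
W = 6/1085 (W = 6/(-4 + (-6*0 + 33)**2) = 6/(-4 + (0 + 33)**2) = 6/(-4 + 33**2) = 6/(-4 + 1089) = 6/1085 ≈ 0.0055300)
1/W = 1/(6/1085) = 1085/6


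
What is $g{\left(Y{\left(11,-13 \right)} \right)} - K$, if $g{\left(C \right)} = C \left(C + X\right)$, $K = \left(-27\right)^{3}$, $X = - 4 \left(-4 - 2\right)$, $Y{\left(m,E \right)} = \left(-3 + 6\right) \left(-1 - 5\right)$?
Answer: $19575$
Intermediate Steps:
$Y{\left(m,E \right)} = -18$ ($Y{\left(m,E \right)} = 3 \left(-6\right) = -18$)
$X = 24$ ($X = \left(-4\right) \left(-6\right) = 24$)
$K = -19683$
$g{\left(C \right)} = C \left(24 + C\right)$ ($g{\left(C \right)} = C \left(C + 24\right) = C \left(24 + C\right)$)
$g{\left(Y{\left(11,-13 \right)} \right)} - K = - 18 \left(24 - 18\right) - -19683 = \left(-18\right) 6 + 19683 = -108 + 19683 = 19575$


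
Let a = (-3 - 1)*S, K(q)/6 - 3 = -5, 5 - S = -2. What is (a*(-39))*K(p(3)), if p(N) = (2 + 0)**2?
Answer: -13104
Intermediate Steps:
S = 7 (S = 5 - 1*(-2) = 5 + 2 = 7)
p(N) = 4 (p(N) = 2**2 = 4)
K(q) = -12 (K(q) = 18 + 6*(-5) = 18 - 30 = -12)
a = -28 (a = (-3 - 1)*7 = -4*7 = -28)
(a*(-39))*K(p(3)) = -28*(-39)*(-12) = 1092*(-12) = -13104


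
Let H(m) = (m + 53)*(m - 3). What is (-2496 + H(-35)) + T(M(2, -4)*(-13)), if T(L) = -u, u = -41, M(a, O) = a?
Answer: -3139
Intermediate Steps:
H(m) = (-3 + m)*(53 + m) (H(m) = (53 + m)*(-3 + m) = (-3 + m)*(53 + m))
T(L) = 41 (T(L) = -1*(-41) = 41)
(-2496 + H(-35)) + T(M(2, -4)*(-13)) = (-2496 + (-159 + (-35)² + 50*(-35))) + 41 = (-2496 + (-159 + 1225 - 1750)) + 41 = (-2496 - 684) + 41 = -3180 + 41 = -3139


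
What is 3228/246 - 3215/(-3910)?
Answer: 447079/32062 ≈ 13.944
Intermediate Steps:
3228/246 - 3215/(-3910) = 3228*(1/246) - 3215*(-1/3910) = 538/41 + 643/782 = 447079/32062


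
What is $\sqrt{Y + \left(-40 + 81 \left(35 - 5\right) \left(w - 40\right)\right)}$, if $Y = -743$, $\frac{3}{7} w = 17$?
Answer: $3 i \sqrt{177} \approx 39.912 i$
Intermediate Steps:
$w = \frac{119}{3}$ ($w = \frac{7}{3} \cdot 17 = \frac{119}{3} \approx 39.667$)
$\sqrt{Y + \left(-40 + 81 \left(35 - 5\right) \left(w - 40\right)\right)} = \sqrt{-743 + \left(-40 + 81 \left(35 - 5\right) \left(\frac{119}{3} - 40\right)\right)} = \sqrt{-743 + \left(-40 + 81 \cdot 30 \left(- \frac{1}{3}\right)\right)} = \sqrt{-743 + \left(-40 + 81 \left(-10\right)\right)} = \sqrt{-743 - 850} = \sqrt{-1593} = 3 i \sqrt{177}$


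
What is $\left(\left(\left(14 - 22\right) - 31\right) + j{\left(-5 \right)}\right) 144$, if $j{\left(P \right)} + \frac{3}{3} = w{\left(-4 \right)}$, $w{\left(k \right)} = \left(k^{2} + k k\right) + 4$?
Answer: $-576$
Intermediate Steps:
$w{\left(k \right)} = 4 + 2 k^{2}$ ($w{\left(k \right)} = \left(k^{2} + k^{2}\right) + 4 = 2 k^{2} + 4 = 4 + 2 k^{2}$)
$j{\left(P \right)} = 35$ ($j{\left(P \right)} = -1 + \left(4 + 2 \left(-4\right)^{2}\right) = -1 + \left(4 + 2 \cdot 16\right) = -1 + \left(4 + 32\right) = -1 + 36 = 35$)
$\left(\left(\left(14 - 22\right) - 31\right) + j{\left(-5 \right)}\right) 144 = \left(\left(\left(14 - 22\right) - 31\right) + 35\right) 144 = \left(\left(-8 - 31\right) + 35\right) 144 = \left(-39 + 35\right) 144 = \left(-4\right) 144 = -576$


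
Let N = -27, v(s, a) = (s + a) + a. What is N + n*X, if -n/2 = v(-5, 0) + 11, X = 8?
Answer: -123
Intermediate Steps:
v(s, a) = s + 2*a (v(s, a) = (a + s) + a = s + 2*a)
n = -12 (n = -2*((-5 + 2*0) + 11) = -2*((-5 + 0) + 11) = -2*(-5 + 11) = -2*6 = -12)
N + n*X = -27 - 12*8 = -27 - 96 = -123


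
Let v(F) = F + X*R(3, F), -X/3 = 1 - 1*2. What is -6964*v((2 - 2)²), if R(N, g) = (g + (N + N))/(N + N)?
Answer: -20892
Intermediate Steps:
R(N, g) = (g + 2*N)/(2*N) (R(N, g) = (g + 2*N)/((2*N)) = (g + 2*N)*(1/(2*N)) = (g + 2*N)/(2*N))
X = 3 (X = -3*(1 - 1*2) = -3*(1 - 2) = -3*(-1) = 3)
v(F) = 3 + 3*F/2 (v(F) = F + 3*((3 + F/2)/3) = F + 3*(1 + F/6) = F + (3 + F/2) = 3 + 3*F/2)
-6964*v((2 - 2)²) = -6964*(3 + 3*(2 - 2)²/2) = -6964*(3 + (3/2)*0²) = -6964*(3 + (3/2)*0) = -6964*(3 + 0) = -6964*3 = -20892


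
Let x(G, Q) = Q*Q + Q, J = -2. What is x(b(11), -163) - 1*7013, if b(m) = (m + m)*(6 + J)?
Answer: 19393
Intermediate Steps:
b(m) = 8*m (b(m) = (m + m)*(6 - 2) = (2*m)*4 = 8*m)
x(G, Q) = Q + Q² (x(G, Q) = Q² + Q = Q + Q²)
x(b(11), -163) - 1*7013 = -163*(1 - 163) - 1*7013 = -163*(-162) - 7013 = 26406 - 7013 = 19393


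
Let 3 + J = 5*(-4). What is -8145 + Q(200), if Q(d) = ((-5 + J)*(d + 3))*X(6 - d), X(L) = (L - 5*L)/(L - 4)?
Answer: 1399037/99 ≈ 14132.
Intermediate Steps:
J = -23 (J = -3 + 5*(-4) = -3 - 20 = -23)
X(L) = -4*L/(-4 + L) (X(L) = (-4*L)/(-4 + L) = -4*L/(-4 + L))
Q(d) = -4*(-84 - 28*d)*(6 - d)/(2 - d) (Q(d) = ((-5 - 23)*(d + 3))*(-4*(6 - d)/(-4 + (6 - d))) = (-28*(3 + d))*(-4*(6 - d)/(2 - d)) = (-84 - 28*d)*(-4*(6 - d)/(2 - d)) = -4*(-84 - 28*d)*(6 - d)/(2 - d))
-8145 + Q(200) = -8145 + 112*(-6 + 200)*(3 + 200)/(-2 + 200) = -8145 + 112*194*203/198 = -8145 + 112*(1/198)*194*203 = -8145 + 2205392/99 = 1399037/99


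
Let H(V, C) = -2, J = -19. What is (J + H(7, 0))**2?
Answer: 441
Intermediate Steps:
(J + H(7, 0))**2 = (-19 - 2)**2 = (-21)**2 = 441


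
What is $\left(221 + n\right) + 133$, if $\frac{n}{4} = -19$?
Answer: $278$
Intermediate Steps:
$n = -76$ ($n = 4 \left(-19\right) = -76$)
$\left(221 + n\right) + 133 = \left(221 - 76\right) + 133 = 145 + 133 = 278$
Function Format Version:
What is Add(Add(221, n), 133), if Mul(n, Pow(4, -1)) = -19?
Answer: 278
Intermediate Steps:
n = -76 (n = Mul(4, -19) = -76)
Add(Add(221, n), 133) = Add(Add(221, -76), 133) = Add(145, 133) = 278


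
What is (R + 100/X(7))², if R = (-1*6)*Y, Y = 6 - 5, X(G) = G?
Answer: 3364/49 ≈ 68.653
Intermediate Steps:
Y = 1
R = -6 (R = -1*6*1 = -6*1 = -6)
(R + 100/X(7))² = (-6 + 100/7)² = (58/7)² = 3364/49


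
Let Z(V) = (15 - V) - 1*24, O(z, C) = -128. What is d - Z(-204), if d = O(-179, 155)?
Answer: -323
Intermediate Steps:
Z(V) = -9 - V (Z(V) = (15 - V) - 24 = -9 - V)
d = -128
d - Z(-204) = -128 - (-9 - 1*(-204)) = -128 - (-9 + 204) = -128 - 1*195 = -128 - 195 = -323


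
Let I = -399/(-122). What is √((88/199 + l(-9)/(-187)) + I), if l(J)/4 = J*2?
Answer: √84460242449110/4539986 ≈ 2.0243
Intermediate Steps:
I = 399/122 (I = -399*(-1/122) = 399/122 ≈ 3.2705)
l(J) = 8*J (l(J) = 4*(J*2) = 4*(2*J) = 8*J)
√((88/199 + l(-9)/(-187)) + I) = √((88/199 + (8*(-9))/(-187)) + 399/122) = √((88*(1/199) - 72*(-1/187)) + 399/122) = √((88/199 + 72/187) + 399/122) = √(30784/37213 + 399/122) = √(18603635/4539986) = √84460242449110/4539986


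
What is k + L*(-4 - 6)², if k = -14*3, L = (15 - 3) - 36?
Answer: -2442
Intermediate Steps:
L = -24 (L = 12 - 36 = -24)
k = -42
k + L*(-4 - 6)² = -42 - 24*(-4 - 6)² = -42 - 24*(-10)² = -42 - 24*100 = -42 - 2400 = -2442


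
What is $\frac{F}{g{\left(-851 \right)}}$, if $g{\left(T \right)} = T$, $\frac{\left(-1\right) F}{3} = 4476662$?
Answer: $\frac{13429986}{851} \approx 15781.0$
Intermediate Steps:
$F = -13429986$ ($F = \left(-3\right) 4476662 = -13429986$)
$\frac{F}{g{\left(-851 \right)}} = - \frac{13429986}{-851} = \left(-13429986\right) \left(- \frac{1}{851}\right) = \frac{13429986}{851}$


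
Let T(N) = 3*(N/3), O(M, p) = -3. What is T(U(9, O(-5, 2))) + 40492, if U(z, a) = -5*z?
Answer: 40447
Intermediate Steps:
T(N) = N (T(N) = 3*(N*(⅓)) = 3*(N/3) = N)
T(U(9, O(-5, 2))) + 40492 = -5*9 + 40492 = -45 + 40492 = 40447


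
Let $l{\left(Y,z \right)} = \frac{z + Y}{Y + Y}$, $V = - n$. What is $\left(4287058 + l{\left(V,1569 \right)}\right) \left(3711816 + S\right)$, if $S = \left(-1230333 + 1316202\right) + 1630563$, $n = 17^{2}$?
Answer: $\frac{6725377376078256}{289} \approx 2.3271 \cdot 10^{13}$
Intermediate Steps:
$n = 289$
$V = -289$ ($V = \left(-1\right) 289 = -289$)
$S = 1716432$ ($S = 85869 + 1630563 = 1716432$)
$l{\left(Y,z \right)} = \frac{Y + z}{2 Y}$
$\left(4287058 + l{\left(V,1569 \right)}\right) \left(3711816 + S\right) = \left(4287058 + \frac{-289 + 1569}{2 \left(-289\right)}\right) \left(3711816 + 1716432\right) = \left(4287058 + \frac{1}{2} \left(- \frac{1}{289}\right) 1280\right) 5428248 = \left(4287058 - \frac{640}{289}\right) 5428248 = \frac{1238959122}{289} \cdot 5428248 = \frac{6725377376078256}{289}$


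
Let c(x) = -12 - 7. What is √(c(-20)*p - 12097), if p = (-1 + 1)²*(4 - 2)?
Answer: I*√12097 ≈ 109.99*I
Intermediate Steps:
c(x) = -19
p = 0 (p = 0²*2 = 0*2 = 0)
√(c(-20)*p - 12097) = √(-19*0 - 12097) = √(0 - 12097) = √(-12097) = I*√12097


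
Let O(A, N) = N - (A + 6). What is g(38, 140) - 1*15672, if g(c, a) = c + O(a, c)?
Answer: -15742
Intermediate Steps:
O(A, N) = -6 + N - A (O(A, N) = N - (6 + A) = N + (-6 - A) = -6 + N - A)
g(c, a) = -6 - a + 2*c (g(c, a) = c + (-6 + c - a) = -6 - a + 2*c)
g(38, 140) - 1*15672 = (-6 - 1*140 + 2*38) - 1*15672 = (-6 - 140 + 76) - 15672 = -70 - 15672 = -15742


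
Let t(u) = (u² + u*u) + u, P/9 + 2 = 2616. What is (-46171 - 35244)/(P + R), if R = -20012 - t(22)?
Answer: -81415/2524 ≈ -32.256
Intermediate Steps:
P = 23526 (P = -18 + 9*2616 = -18 + 23544 = 23526)
t(u) = u + 2*u² (t(u) = (u² + u²) + u = 2*u² + u = u + 2*u²)
R = -21002 (R = -20012 - 22*(1 + 2*22) = -20012 - 22*(1 + 44) = -20012 - 22*45 = -20012 - 1*990 = -20012 - 990 = -21002)
(-46171 - 35244)/(P + R) = (-46171 - 35244)/(23526 - 21002) = -81415/2524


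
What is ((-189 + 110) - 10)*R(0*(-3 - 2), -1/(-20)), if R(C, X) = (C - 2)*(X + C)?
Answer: 89/10 ≈ 8.9000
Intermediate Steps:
R(C, X) = (-2 + C)*(C + X)
((-189 + 110) - 10)*R(0*(-3 - 2), -1/(-20)) = ((-189 + 110) - 10)*((0*(-3 - 2))² - 0*(-3 - 2) - (-2)/(-20) + (0*(-3 - 2))*(-1/(-20))) = (-79 - 10)*((0*(-5))² - 0*(-5) - (-2)*(-1)/20 + (0*(-5))*(-1*(-1/20))) = -89*(0² - 2*0 - 2*1/20 + 0*(1/20)) = -89*(0 + 0 - ⅒ + 0) = -89*(-⅒) = 89/10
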